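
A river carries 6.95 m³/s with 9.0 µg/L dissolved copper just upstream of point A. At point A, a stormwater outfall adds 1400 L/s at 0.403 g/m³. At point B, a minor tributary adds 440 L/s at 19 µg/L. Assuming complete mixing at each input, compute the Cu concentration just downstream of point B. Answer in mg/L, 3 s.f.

9.0 µg/L = 0.009 mg/L.
1400 L/s = 1.4 m³/s.
After input A: C = (6.95·0.009 + 1.4·0.403) / 8.35 = 0.07506 mg/L.
440 L/s = 0.44 m³/s.
19 µg/L = 0.019 mg/L.
After input B: C = (8.35·0.07506 + 0.44·0.019) / 8.79 = 0.07225 mg/L.

0.0723 mg/L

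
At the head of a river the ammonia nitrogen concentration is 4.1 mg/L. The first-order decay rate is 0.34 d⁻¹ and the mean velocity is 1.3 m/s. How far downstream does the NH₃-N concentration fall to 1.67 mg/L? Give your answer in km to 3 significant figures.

From C = C₀·e^(−kt), t = ln(C₀/C)/k = ln(4.1/1.67)/0.34 = 0.8982/0.34 = 2.642 d.
Distance = v·t = 1.3 m/s × 2.282e+05 s = 2.967e+05 m = 296.7 km.

297 km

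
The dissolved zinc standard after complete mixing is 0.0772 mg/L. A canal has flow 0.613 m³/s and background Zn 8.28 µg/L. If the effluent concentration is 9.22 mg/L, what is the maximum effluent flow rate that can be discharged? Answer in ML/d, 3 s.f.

8.28 µg/L = 0.00828 mg/L.
Mass balance at complete mixing: C_std·(Q_w + Q_r) = Q_w·C_e + Q_r·C_b.
Rearranging, Q_w = Q_r·(C_std − C_b)/(C_e − C_std) = 0.613·(0.0772 − 0.00828) / (9.22 − 0.0772) = 0.004621 m³/s.
= 0.3992 ML/d.

0.399 ML/d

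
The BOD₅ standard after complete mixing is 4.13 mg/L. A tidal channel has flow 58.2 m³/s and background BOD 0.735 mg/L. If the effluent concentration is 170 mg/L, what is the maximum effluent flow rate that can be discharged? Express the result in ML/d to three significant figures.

Mass balance at complete mixing: C_std·(Q_w + Q_r) = Q_w·C_e + Q_r·C_b.
Rearranging, Q_w = Q_r·(C_std − C_b)/(C_e − C_std) = 58.2·(4.13 − 0.735) / (170 − 4.13) = 1.191 m³/s.
= 102.9 ML/d.

103 ML/d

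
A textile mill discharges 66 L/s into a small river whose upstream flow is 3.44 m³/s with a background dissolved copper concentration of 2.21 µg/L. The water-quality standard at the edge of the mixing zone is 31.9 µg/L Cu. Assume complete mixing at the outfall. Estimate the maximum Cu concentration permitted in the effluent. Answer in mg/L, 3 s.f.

1.58 mg/L

66 L/s = 0.066 m³/s.
2.21 µg/L = 0.00221 mg/L.
31.9 µg/L = 0.0319 mg/L.
Mass balance: 0.0319·3.506 = 0.066·Cₑ + 3.44·0.00221.
Cₑ = (0.1118 − 0.007602) / 0.066 = 1.579 mg/L.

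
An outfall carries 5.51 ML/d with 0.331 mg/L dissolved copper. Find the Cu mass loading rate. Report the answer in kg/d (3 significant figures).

5.51 ML/d = 0.06377 m³/s.
Mass flux = Q·C = 0.06377 m³/s × 0.331 g/m³ = 0.02111 g/s.
= 0.02111 g/s × 86.4 = 1.824 kg/d.

1.82 kg/d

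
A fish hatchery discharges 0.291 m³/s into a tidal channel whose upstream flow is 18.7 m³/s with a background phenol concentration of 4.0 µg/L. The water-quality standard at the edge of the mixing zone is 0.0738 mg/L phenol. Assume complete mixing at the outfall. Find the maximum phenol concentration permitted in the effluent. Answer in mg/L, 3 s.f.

4.56 mg/L

4.0 µg/L = 0.004 mg/L.
Mass balance: 0.0738·18.99 = 0.291·Cₑ + 18.7·0.004.
Cₑ = (1.402 − 0.0748) / 0.291 = 4.559 mg/L.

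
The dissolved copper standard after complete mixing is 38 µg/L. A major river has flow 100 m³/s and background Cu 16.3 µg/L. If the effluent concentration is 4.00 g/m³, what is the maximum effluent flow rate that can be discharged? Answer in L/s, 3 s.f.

16.3 µg/L = 0.0163 mg/L.
38 µg/L = 0.038 mg/L.
Mass balance at complete mixing: C_std·(Q_w + Q_r) = Q_w·C_e + Q_r·C_b.
Rearranging, Q_w = Q_r·(C_std − C_b)/(C_e − C_std) = 100·(0.038 − 0.0163) / (4 − 0.038) = 0.5477 m³/s.
= 547.7 L/s.

548 L/s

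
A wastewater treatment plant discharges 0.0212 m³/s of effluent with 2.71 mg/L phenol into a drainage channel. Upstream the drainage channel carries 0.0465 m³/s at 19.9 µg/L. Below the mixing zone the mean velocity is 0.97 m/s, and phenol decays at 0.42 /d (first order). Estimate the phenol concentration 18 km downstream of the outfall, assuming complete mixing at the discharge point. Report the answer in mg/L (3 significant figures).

0.788 mg/L

19.9 µg/L = 0.0199 mg/L.
After complete mixing, C₀ = (0.0212·2.71 + 0.0465·0.0199) / 0.0677 = 0.8623 mg/L.
Travel time t = 1.8e+04 m / 0.97 m/s = 1.856e+04 s = 0.2148 d.
C = 0.8623·exp(−0.42·0.2148) = 0.8623·0.9137 = 0.7879 mg/L.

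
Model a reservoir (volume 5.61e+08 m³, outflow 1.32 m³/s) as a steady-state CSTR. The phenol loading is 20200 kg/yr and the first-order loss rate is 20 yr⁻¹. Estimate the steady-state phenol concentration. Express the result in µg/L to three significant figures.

1.79 µg/L

Outflow Q = 1.32 m³/s × 3.156e+07 s/yr = 4.166e+07 m³/yr.
Steady-state CSTR mass balance: W = Q·C + k·V·C, so C = W/(Q + kV).
Q + kV = 4.166e+07 + 20·5.61e+08 = 1.126e+10 m³/yr.
C = 20200/1.126e+10 = 1.794e-06 kg/m³ = 0.001794 mg/L = 1.794 µg/L.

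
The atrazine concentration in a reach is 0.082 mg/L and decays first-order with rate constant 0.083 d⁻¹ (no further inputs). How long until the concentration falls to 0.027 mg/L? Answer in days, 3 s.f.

13.4 d

t = ln(C₀/C)/k = ln(0.082/0.027)/0.083 = 1.111/0.083 = 13.38 d.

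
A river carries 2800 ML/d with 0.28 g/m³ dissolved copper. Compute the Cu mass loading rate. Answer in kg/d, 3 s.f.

2800 ML/d = 32.41 m³/s.
Mass flux = Q·C = 32.41 m³/s × 0.28 g/m³ = 9.074 g/s.
= 9.074 g/s × 86.4 = 784 kg/d.

784 kg/d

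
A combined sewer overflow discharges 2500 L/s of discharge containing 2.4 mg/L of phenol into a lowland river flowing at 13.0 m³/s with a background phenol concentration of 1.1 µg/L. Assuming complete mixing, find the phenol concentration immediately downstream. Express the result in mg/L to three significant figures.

2500 L/s = 2.5 m³/s.
1.1 µg/L = 0.0011 mg/L.
Conservation of mass across the mixing zone: C = (2.5·2.4 + 13·0.0011) / (2.5 + 13) = 6.014/15.5 = 0.388 mg/L.

0.388 mg/L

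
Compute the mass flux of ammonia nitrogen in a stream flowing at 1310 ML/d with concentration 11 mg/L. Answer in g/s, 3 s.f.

167 g/s

1310 ML/d = 15.16 m³/s.
Mass flux = Q·C = 15.16 m³/s × 11 g/m³ = 166.8 g/s.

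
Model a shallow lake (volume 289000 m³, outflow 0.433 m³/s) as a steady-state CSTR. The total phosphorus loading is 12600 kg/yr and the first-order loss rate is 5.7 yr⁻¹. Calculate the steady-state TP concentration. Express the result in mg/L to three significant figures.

Outflow Q = 0.433 m³/s × 3.156e+07 s/yr = 1.366e+07 m³/yr.
Steady-state CSTR mass balance: W = Q·C + k·V·C, so C = W/(Q + kV).
Q + kV = 1.366e+07 + 5.7·289000 = 1.531e+07 m³/yr.
C = 12600/1.531e+07 = 0.0008229 kg/m³ = 0.8229 mg/L.

0.823 mg/L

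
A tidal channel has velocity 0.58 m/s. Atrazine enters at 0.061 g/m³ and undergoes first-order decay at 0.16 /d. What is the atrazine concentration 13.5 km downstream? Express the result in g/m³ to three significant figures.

0.0584 g/m³

Travel time t = 13.5 km / 0.58 m/s = 1.35e+04/0.58 = 2.328e+04 s = 0.2694 d.
First-order decay: C = 0.061·exp(−0.16·0.2694) = 0.061·0.9578 = 0.05843 g/m³.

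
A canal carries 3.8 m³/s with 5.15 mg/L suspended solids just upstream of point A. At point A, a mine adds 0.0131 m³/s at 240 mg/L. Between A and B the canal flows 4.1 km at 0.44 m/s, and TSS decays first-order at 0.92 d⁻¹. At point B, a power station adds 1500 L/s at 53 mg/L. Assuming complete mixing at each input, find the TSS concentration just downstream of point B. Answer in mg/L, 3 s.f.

18.8 mg/L

After input A: C = (3.8·5.15 + 0.0131·240) / 3.813 = 5.957 mg/L.
Over the 4.1 km reach to input B (t = 9318 s = 0.1078 d), decay gives C = 5.957·exp(−0.92·0.1078) = 5.394 mg/L.
1500 L/s = 1.5 m³/s.
After input B: C = (3.813·5.394 + 1.5·53) / 5.313 = 18.83 mg/L.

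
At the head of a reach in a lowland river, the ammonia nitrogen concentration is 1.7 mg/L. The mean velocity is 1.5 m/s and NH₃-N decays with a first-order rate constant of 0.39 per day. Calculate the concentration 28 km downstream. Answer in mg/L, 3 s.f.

Travel time t = 28 km / 1.5 m/s = 2.8e+04/1.5 = 1.867e+04 s = 0.216 d.
First-order decay: C = 1.7·exp(−0.39·0.216) = 1.7·0.9192 = 1.563 mg/L.

1.56 mg/L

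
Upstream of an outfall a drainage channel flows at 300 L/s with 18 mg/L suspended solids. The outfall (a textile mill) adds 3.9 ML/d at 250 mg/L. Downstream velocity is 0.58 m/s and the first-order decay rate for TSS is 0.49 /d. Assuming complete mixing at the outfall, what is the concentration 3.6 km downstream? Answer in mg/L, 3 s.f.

3.9 ML/d = 0.04514 m³/s.
300 L/s = 0.3 m³/s.
After complete mixing, C₀ = (0.04514·250 + 0.3·18) / 0.3451 = 48.34 mg/L.
Travel time t = 3600 m / 0.58 m/s = 6207 s = 0.07184 d.
C = 48.34·exp(−0.49·0.07184) = 48.34·0.9654 = 46.67 mg/L.

46.7 mg/L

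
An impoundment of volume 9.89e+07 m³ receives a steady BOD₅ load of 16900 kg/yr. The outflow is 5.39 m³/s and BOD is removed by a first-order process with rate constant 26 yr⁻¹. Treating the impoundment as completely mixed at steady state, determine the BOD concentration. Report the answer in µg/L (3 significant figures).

Outflow Q = 5.39 m³/s × 3.156e+07 s/yr = 1.701e+08 m³/yr.
Steady-state CSTR mass balance: W = Q·C + k·V·C, so C = W/(Q + kV).
Q + kV = 1.701e+08 + 26·9.89e+07 = 2.741e+09 m³/yr.
C = 16900/2.741e+09 = 6.165e-06 kg/m³ = 0.006165 mg/L = 6.165 µg/L.

6.16 µg/L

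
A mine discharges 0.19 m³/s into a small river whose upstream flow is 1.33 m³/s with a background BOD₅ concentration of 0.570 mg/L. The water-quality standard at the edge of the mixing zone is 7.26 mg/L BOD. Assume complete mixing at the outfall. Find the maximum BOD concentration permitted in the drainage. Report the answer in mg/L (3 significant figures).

54.1 mg/L

Mass balance: 7.26·1.52 = 0.19·Cₑ + 1.33·0.57.
Cₑ = (11.04 − 0.7581) / 0.19 = 54.09 mg/L.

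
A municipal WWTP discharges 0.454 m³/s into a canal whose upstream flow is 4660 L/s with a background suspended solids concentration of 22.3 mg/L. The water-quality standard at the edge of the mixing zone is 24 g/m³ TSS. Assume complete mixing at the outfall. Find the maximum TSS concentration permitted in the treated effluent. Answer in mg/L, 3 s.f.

4660 L/s = 4.66 m³/s.
Mass balance: 24·5.114 = 0.454·Cₑ + 4.66·22.3.
Cₑ = (122.7 − 103.9) / 0.454 = 41.45 mg/L.

41.4 mg/L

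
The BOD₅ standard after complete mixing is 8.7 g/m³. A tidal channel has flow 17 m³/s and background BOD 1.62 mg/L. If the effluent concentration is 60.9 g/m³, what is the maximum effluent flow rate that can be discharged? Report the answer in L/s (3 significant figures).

2310 L/s

Mass balance at complete mixing: C_std·(Q_w + Q_r) = Q_w·C_e + Q_r·C_b.
Rearranging, Q_w = Q_r·(C_std − C_b)/(C_e − C_std) = 17·(8.7 − 1.62) / (60.9 − 8.7) = 2.306 m³/s.
= 2306 L/s.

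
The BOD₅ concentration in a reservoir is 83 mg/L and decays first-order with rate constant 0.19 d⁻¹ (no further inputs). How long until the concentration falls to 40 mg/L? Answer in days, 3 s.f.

t = ln(C₀/C)/k = ln(83/40)/0.19 = 0.73/0.19 = 3.842 d.

3.84 d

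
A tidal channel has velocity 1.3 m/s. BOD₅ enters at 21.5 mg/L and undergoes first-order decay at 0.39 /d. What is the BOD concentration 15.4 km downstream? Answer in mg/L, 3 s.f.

20.4 mg/L

Travel time t = 15.4 km / 1.3 m/s = 1.54e+04/1.3 = 1.185e+04 s = 0.1371 d.
First-order decay: C = 21.5·exp(−0.39·0.1371) = 21.5·0.9479 = 20.38 mg/L.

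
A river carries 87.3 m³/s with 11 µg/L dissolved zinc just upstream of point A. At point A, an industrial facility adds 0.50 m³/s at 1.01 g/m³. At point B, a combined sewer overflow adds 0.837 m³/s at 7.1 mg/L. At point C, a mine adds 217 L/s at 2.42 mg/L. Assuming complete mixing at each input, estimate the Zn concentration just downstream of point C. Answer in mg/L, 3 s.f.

0.0893 mg/L

11 µg/L = 0.011 mg/L.
After input A: C = (87.3·0.011 + 0.5·1.01) / 87.8 = 0.01669 mg/L.
After input B: C = (87.8·0.01669 + 0.837·7.1) / 88.64 = 0.08358 mg/L.
217 L/s = 0.217 m³/s.
After input C: C = (88.64·0.08358 + 0.217·2.42) / 88.85 = 0.08928 mg/L.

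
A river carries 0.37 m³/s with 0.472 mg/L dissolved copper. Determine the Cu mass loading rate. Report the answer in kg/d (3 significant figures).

Mass flux = Q·C = 0.37 m³/s × 0.472 g/m³ = 0.1746 g/s.
= 0.1746 g/s × 86.4 = 15.09 kg/d.

15.1 kg/d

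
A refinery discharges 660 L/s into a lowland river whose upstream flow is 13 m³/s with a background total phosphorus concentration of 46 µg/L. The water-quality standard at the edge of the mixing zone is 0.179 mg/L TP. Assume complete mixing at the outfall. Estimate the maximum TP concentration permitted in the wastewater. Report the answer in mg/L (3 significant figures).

660 L/s = 0.66 m³/s.
46 µg/L = 0.046 mg/L.
Mass balance: 0.179·13.66 = 0.66·Cₑ + 13·0.046.
Cₑ = (2.445 − 0.598) / 0.66 = 2.799 mg/L.

2.80 mg/L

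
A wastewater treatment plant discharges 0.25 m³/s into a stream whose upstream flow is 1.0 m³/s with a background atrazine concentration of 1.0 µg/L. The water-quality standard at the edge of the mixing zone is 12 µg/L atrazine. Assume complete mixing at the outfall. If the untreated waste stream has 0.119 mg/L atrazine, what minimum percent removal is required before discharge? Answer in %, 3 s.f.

52.9 %

1.0 µg/L = 0.001 mg/L.
12 µg/L = 0.012 mg/L.
Mass balance: 0.012·1.25 = 0.25·Cₑ + 1·0.001.
Cₑ = (0.015 − 0.001) / 0.25 = 0.056 mg/L.
Required removal = 1 − 0.056/0.119 = 52.94 %.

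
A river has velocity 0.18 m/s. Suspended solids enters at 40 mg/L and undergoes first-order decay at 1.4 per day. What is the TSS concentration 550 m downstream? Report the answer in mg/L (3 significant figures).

Travel time t = 550 m / 0.18 m/s = 550/0.18 = 3056 s = 0.03537 d.
First-order decay: C = 40·exp(−1.4·0.03537) = 40·0.9517 = 38.07 mg/L.

38.1 mg/L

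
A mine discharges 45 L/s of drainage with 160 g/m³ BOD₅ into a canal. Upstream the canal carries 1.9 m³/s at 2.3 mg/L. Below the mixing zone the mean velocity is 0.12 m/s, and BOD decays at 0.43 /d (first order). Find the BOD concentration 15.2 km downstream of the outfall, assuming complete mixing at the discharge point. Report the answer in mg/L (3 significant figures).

3.17 mg/L

45 L/s = 0.045 m³/s.
After complete mixing, C₀ = (0.045·160 + 1.9·2.3) / 1.945 = 5.949 mg/L.
Travel time t = 1.52e+04 m / 0.12 m/s = 1.267e+05 s = 1.466 d.
C = 5.949·exp(−0.43·1.466) = 5.949·0.5324 = 3.167 mg/L.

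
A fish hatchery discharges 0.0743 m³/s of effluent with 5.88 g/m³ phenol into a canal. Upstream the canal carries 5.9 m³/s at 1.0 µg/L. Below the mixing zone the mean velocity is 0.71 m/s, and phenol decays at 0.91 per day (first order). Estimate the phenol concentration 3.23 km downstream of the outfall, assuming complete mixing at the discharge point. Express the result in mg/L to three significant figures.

1.0 µg/L = 0.001 mg/L.
After complete mixing, C₀ = (0.0743·5.88 + 5.9·0.001) / 5.974 = 0.07411 mg/L.
Travel time t = 3230 m / 0.71 m/s = 4549 s = 0.05265 d.
C = 0.07411·exp(−0.91·0.05265) = 0.07411·0.9532 = 0.07065 mg/L.

0.0706 mg/L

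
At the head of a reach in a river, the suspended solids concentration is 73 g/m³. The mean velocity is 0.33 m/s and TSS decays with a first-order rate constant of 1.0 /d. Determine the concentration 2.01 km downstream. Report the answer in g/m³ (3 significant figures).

68.0 g/m³

Travel time t = 2.01 km / 0.33 m/s = 2010/0.33 = 6091 s = 0.0705 d.
First-order decay: C = 73·exp(−1.0·0.0705) = 73·0.9319 = 68.03 g/m³.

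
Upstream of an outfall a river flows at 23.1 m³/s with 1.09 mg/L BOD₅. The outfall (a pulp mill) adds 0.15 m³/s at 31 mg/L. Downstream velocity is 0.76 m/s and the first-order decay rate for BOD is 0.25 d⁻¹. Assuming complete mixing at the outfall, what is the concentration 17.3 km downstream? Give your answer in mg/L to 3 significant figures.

After complete mixing, C₀ = (0.15·31 + 23.1·1.09) / 23.25 = 1.283 mg/L.
Travel time t = 1.73e+04 m / 0.76 m/s = 2.276e+04 s = 0.2635 d.
C = 1.283·exp(−0.25·0.2635) = 1.283·0.9363 = 1.201 mg/L.

1.20 mg/L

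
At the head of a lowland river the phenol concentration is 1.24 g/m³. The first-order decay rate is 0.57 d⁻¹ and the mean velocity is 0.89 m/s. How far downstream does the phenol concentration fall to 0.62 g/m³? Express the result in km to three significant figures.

93.5 km

From C = C₀·e^(−kt), t = ln(C₀/C)/k = ln(1.24/0.62)/0.57 = 0.6931/0.57 = 1.216 d.
Distance = v·t = 0.89 m/s × 1.051e+05 s = 9.351e+04 m = 93.51 km.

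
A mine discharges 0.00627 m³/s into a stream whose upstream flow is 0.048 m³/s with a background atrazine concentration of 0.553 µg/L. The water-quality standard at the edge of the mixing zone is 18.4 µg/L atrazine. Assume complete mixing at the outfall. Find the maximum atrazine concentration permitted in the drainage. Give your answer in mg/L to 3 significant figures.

0.553 µg/L = 0.000553 mg/L.
18.4 µg/L = 0.0184 mg/L.
Mass balance: 0.0184·0.05427 = 0.00627·Cₑ + 0.048·0.000553.
Cₑ = (0.0009986 − 2.654e-05) / 0.00627 = 0.155 mg/L.

0.155 mg/L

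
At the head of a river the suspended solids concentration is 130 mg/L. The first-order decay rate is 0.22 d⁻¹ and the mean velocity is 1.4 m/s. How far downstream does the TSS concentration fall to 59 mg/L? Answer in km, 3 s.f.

434 km

From C = C₀·e^(−kt), t = ln(C₀/C)/k = ln(130/59)/0.22 = 0.79/0.22 = 3.591 d.
Distance = v·t = 1.4 m/s × 3.103e+05 s = 4.344e+05 m = 434.4 km.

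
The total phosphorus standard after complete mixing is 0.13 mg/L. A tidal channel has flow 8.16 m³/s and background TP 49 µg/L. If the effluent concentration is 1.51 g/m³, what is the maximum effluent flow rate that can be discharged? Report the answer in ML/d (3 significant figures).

41.4 ML/d

49 µg/L = 0.049 mg/L.
Mass balance at complete mixing: C_std·(Q_w + Q_r) = Q_w·C_e + Q_r·C_b.
Rearranging, Q_w = Q_r·(C_std − C_b)/(C_e − C_std) = 8.16·(0.13 − 0.049) / (1.51 − 0.13) = 0.479 m³/s.
= 41.38 ML/d.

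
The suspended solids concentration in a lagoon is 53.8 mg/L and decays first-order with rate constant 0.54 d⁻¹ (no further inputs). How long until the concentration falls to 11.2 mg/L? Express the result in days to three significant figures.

2.91 d

t = ln(C₀/C)/k = ln(53.8/11.2)/0.54 = 1.569/0.54 = 2.906 d.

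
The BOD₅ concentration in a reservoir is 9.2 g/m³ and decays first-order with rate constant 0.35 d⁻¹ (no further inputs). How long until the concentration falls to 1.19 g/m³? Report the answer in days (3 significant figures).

5.84 d

t = ln(C₀/C)/k = ln(9.2/1.19)/0.35 = 2.045/0.35 = 5.844 d.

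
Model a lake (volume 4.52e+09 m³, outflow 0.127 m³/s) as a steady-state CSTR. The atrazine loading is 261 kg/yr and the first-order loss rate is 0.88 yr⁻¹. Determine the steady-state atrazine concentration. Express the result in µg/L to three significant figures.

0.0656 µg/L

Outflow Q = 0.127 m³/s × 3.156e+07 s/yr = 4.008e+06 m³/yr.
Steady-state CSTR mass balance: W = Q·C + k·V·C, so C = W/(Q + kV).
Q + kV = 4.008e+06 + 0.88·4.52e+09 = 3.982e+09 m³/yr.
C = 261/3.982e+09 = 6.555e-08 kg/m³ = 6.555e-05 mg/L = 0.06555 µg/L.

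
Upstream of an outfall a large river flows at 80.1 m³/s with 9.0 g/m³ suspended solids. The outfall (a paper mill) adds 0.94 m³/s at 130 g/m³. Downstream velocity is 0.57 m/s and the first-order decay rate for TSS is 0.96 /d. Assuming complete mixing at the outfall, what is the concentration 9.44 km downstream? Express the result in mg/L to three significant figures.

After complete mixing, C₀ = (0.94·130 + 80.1·9) / 81.04 = 10.4 mg/L.
Travel time t = 9440 m / 0.57 m/s = 1.656e+04 s = 0.1917 d.
C = 10.4·exp(−0.96·0.1917) = 10.4·0.8319 = 8.655 mg/L.

8.65 mg/L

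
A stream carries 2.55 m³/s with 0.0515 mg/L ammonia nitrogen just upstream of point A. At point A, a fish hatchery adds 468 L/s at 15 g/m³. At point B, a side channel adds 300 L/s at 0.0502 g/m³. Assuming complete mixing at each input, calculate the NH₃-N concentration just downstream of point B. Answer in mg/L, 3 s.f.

2.16 mg/L

468 L/s = 0.468 m³/s.
After input A: C = (2.55·0.0515 + 0.468·15) / 3.018 = 2.37 mg/L.
300 L/s = 0.3 m³/s.
After input B: C = (3.018·2.37 + 0.3·0.0502) / 3.318 = 2.16 mg/L.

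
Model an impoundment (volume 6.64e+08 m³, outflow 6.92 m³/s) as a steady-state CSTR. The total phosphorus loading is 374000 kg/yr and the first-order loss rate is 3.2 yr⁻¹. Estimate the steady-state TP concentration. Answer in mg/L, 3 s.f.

0.160 mg/L

Outflow Q = 6.92 m³/s × 3.156e+07 s/yr = 2.184e+08 m³/yr.
Steady-state CSTR mass balance: W = Q·C + k·V·C, so C = W/(Q + kV).
Q + kV = 2.184e+08 + 3.2·6.64e+08 = 2.343e+09 m³/yr.
C = 374000/2.343e+09 = 0.0001596 kg/m³ = 0.1596 mg/L.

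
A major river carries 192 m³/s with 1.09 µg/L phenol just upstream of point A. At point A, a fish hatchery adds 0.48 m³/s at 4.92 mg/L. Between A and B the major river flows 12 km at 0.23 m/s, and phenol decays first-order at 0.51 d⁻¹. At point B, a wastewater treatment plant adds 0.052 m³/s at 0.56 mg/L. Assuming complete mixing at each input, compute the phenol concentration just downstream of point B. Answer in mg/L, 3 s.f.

1.09 µg/L = 0.00109 mg/L.
After input A: C = (192·0.00109 + 0.48·4.92) / 192.5 = 0.01336 mg/L.
Over the 12 km reach to input B (t = 5.217e+04 s = 0.6039 d), decay gives C = 0.01336·exp(−0.51·0.6039) = 0.009816 mg/L.
After input B: C = (192.5·0.009816 + 0.052·0.56) / 192.5 = 0.009965 mg/L.

0.00996 mg/L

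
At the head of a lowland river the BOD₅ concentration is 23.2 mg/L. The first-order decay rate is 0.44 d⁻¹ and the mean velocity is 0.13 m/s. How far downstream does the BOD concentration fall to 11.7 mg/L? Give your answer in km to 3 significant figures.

17.5 km

From C = C₀·e^(−kt), t = ln(C₀/C)/k = ln(23.2/11.7)/0.44 = 0.6846/0.44 = 1.556 d.
Distance = v·t = 0.13 m/s × 1.344e+05 s = 1.748e+04 m = 17.48 km.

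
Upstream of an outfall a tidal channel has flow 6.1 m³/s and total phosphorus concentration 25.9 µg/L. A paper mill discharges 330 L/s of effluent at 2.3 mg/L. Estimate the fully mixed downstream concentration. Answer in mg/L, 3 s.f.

0.143 mg/L

330 L/s = 0.33 m³/s.
25.9 µg/L = 0.0259 mg/L.
Flow-weighted mixing gives C = (0.33·2.3 + 6.1·0.0259) / (0.33 + 6.1) = 0.917/6.43 = 0.1426 mg/L.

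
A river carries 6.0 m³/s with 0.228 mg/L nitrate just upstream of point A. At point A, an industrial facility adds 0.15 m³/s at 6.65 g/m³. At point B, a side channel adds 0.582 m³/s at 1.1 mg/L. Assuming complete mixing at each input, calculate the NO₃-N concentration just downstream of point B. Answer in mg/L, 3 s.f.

0.446 mg/L

After input A: C = (6·0.228 + 0.15·6.65) / 6.15 = 0.3846 mg/L.
After input B: C = (6.15·0.3846 + 0.582·1.1) / 6.732 = 0.4465 mg/L.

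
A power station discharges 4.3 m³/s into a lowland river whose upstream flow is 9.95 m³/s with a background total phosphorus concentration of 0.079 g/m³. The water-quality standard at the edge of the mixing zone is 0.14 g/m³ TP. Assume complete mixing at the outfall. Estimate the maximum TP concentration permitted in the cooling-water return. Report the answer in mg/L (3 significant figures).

Mass balance: 0.14·14.25 = 4.3·Cₑ + 9.95·0.079.
Cₑ = (1.995 − 0.786) / 4.3 = 0.2812 mg/L.

0.281 mg/L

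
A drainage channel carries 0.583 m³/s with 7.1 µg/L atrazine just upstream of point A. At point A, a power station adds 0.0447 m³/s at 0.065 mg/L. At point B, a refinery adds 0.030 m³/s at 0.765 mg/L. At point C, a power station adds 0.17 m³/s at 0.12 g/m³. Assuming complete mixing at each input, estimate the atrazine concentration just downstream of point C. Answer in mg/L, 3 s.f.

0.0609 mg/L

7.1 µg/L = 0.0071 mg/L.
After input A: C = (0.583·0.0071 + 0.0447·0.065) / 0.6277 = 0.01122 mg/L.
After input B: C = (0.6277·0.01122 + 0.03·0.765) / 0.6577 = 0.04561 mg/L.
After input C: C = (0.6577·0.04561 + 0.17·0.12) / 0.8277 = 0.06089 mg/L.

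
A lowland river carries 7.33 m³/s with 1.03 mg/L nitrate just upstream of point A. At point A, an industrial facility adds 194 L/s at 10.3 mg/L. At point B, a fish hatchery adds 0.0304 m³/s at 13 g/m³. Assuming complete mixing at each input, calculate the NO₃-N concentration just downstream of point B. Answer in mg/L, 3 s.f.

194 L/s = 0.194 m³/s.
After input A: C = (7.33·1.03 + 0.194·10.3) / 7.524 = 1.269 mg/L.
After input B: C = (7.524·1.269 + 0.0304·13) / 7.554 = 1.316 mg/L.

1.32 mg/L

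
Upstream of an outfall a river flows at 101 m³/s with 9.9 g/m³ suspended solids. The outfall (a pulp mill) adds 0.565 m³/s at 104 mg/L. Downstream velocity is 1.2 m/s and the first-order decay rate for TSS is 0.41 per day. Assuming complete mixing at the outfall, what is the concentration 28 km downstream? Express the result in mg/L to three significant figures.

9.33 mg/L

After complete mixing, C₀ = (0.565·104 + 101·9.9) / 101.6 = 10.42 mg/L.
Travel time t = 2.8e+04 m / 1.2 m/s = 2.333e+04 s = 0.2701 d.
C = 10.42·exp(−0.41·0.2701) = 10.42·0.8952 = 9.331 mg/L.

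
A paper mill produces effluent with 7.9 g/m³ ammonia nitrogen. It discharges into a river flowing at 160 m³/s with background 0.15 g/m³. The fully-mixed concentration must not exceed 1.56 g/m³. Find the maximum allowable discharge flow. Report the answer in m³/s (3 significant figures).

Mass balance at complete mixing: C_std·(Q_w + Q_r) = Q_w·C_e + Q_r·C_b.
Rearranging, Q_w = Q_r·(C_std − C_b)/(C_e − C_std) = 160·(1.56 − 0.15) / (7.9 − 1.56) = 35.58 m³/s.

35.6 m³/s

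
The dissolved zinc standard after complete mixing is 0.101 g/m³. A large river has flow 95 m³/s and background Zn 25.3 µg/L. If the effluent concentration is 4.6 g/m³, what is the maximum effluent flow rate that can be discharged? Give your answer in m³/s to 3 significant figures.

1.60 m³/s

25.3 µg/L = 0.0253 mg/L.
Mass balance at complete mixing: C_std·(Q_w + Q_r) = Q_w·C_e + Q_r·C_b.
Rearranging, Q_w = Q_r·(C_std − C_b)/(C_e − C_std) = 95·(0.101 − 0.0253) / (4.6 − 0.101) = 1.598 m³/s.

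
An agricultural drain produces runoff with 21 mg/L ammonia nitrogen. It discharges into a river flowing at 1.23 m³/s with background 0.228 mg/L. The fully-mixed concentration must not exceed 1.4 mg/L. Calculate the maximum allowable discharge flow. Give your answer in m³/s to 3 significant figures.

Mass balance at complete mixing: C_std·(Q_w + Q_r) = Q_w·C_e + Q_r·C_b.
Rearranging, Q_w = Q_r·(C_std − C_b)/(C_e − C_std) = 1.23·(1.4 − 0.228) / (21 − 1.4) = 0.07355 m³/s.

0.0735 m³/s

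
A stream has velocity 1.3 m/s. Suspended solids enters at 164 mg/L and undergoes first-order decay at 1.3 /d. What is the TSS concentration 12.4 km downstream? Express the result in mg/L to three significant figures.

Travel time t = 12.4 km / 1.3 m/s = 1.24e+04/1.3 = 9538 s = 0.1104 d.
First-order decay: C = 164·exp(−1.3·0.1104) = 164·0.8663 = 142.1 mg/L.

142 mg/L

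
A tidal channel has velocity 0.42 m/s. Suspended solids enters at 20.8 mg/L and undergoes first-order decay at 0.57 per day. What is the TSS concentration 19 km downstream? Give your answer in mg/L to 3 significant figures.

15.4 mg/L

Travel time t = 19 km / 0.42 m/s = 1.9e+04/0.42 = 4.524e+04 s = 0.5236 d.
First-order decay: C = 20.8·exp(−0.57·0.5236) = 20.8·0.742 = 15.43 mg/L.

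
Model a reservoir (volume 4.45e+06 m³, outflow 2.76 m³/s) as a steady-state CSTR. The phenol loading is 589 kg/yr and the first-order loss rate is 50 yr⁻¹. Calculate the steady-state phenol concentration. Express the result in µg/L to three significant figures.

1.90 µg/L

Outflow Q = 2.76 m³/s × 3.156e+07 s/yr = 8.71e+07 m³/yr.
Steady-state CSTR mass balance: W = Q·C + k·V·C, so C = W/(Q + kV).
Q + kV = 8.71e+07 + 50·4.45e+06 = 3.096e+08 m³/yr.
C = 589/3.096e+08 = 1.902e-06 kg/m³ = 0.001902 mg/L = 1.902 µg/L.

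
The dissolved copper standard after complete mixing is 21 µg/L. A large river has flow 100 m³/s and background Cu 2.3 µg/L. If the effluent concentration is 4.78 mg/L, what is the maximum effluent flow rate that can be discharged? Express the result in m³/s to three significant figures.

2.3 µg/L = 0.0023 mg/L.
21 µg/L = 0.021 mg/L.
Mass balance at complete mixing: C_std·(Q_w + Q_r) = Q_w·C_e + Q_r·C_b.
Rearranging, Q_w = Q_r·(C_std − C_b)/(C_e − C_std) = 100·(0.021 − 0.0023) / (4.78 − 0.021) = 0.3929 m³/s.

0.393 m³/s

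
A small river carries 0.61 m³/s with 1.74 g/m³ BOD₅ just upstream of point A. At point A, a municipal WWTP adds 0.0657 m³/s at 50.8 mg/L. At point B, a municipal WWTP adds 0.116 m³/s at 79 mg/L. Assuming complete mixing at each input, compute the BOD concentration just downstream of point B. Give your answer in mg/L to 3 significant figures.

17.1 mg/L

After input A: C = (0.61·1.74 + 0.0657·50.8) / 0.6757 = 6.51 mg/L.
After input B: C = (0.6757·6.51 + 0.116·79) / 0.7917 = 17.13 mg/L.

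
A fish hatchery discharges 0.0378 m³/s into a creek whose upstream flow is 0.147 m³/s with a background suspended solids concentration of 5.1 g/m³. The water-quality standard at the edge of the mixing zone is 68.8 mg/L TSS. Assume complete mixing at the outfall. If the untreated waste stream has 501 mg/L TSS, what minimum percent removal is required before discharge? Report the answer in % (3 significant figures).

36.8 %

Mass balance: 68.8·0.1848 = 0.0378·Cₑ + 0.147·5.1.
Cₑ = (12.71 − 0.7497) / 0.0378 = 316.5 mg/L.
Required removal = 1 − 316.5/501 = 36.82 %.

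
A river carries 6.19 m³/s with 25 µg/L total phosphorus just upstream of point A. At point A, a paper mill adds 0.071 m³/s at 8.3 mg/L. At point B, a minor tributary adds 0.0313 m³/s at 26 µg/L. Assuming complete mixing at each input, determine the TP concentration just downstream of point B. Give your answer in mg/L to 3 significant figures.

0.118 mg/L

25 µg/L = 0.025 mg/L.
After input A: C = (6.19·0.025 + 0.071·8.3) / 6.261 = 0.1188 mg/L.
26 µg/L = 0.026 mg/L.
After input B: C = (6.261·0.1188 + 0.0313·0.026) / 6.292 = 0.1184 mg/L.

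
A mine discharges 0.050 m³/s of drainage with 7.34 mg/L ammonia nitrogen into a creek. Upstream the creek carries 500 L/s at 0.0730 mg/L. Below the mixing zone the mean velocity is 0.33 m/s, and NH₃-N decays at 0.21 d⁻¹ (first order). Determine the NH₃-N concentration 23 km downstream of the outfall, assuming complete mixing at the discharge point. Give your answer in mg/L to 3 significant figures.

500 L/s = 0.5 m³/s.
After complete mixing, C₀ = (0.05·7.34 + 0.5·0.073) / 0.55 = 0.7336 mg/L.
Travel time t = 2.3e+04 m / 0.33 m/s = 6.97e+04 s = 0.8067 d.
C = 0.7336·exp(−0.21·0.8067) = 0.7336·0.8442 = 0.6193 mg/L.

0.619 mg/L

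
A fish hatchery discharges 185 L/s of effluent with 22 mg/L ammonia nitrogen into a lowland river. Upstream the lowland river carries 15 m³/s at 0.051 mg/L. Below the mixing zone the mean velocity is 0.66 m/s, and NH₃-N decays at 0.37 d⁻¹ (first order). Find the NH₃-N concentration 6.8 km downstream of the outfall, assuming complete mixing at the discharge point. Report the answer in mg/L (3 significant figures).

0.305 mg/L

185 L/s = 0.185 m³/s.
After complete mixing, C₀ = (0.185·22 + 15·0.051) / 15.19 = 0.3184 mg/L.
Travel time t = 6800 m / 0.66 m/s = 1.03e+04 s = 0.1192 d.
C = 0.3184·exp(−0.37·0.1192) = 0.3184·0.9568 = 0.3047 mg/L.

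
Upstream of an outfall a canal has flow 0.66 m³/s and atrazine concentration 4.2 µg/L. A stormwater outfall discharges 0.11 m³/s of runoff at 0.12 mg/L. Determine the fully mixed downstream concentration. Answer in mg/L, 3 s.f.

0.0207 mg/L

4.2 µg/L = 0.0042 mg/L.
By mass balance at complete mixing, C = (0.11·0.12 + 0.66·0.0042) / (0.11 + 0.66) = 0.01597/0.77 = 0.02074 mg/L.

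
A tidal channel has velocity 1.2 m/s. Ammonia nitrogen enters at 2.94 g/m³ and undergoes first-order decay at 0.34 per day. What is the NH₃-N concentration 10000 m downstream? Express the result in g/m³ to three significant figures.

2.85 g/m³

Travel time t = 10000 m / 1.2 m/s = 1e+04/1.2 = 8333 s = 0.09645 d.
First-order decay: C = 2.94·exp(−0.34·0.09645) = 2.94·0.9677 = 2.845 g/m³.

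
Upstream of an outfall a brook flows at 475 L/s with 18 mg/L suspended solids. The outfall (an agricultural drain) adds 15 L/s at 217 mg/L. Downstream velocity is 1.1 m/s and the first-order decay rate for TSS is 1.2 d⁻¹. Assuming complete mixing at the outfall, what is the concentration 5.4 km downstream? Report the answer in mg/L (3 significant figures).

15 L/s = 0.015 m³/s.
475 L/s = 0.475 m³/s.
After complete mixing, C₀ = (0.015·217 + 0.475·18) / 0.49 = 24.09 mg/L.
Travel time t = 5400 m / 1.1 m/s = 4909 s = 0.05682 d.
C = 24.09·exp(−1.2·0.05682) = 24.09·0.9341 = 22.5 mg/L.

22.5 mg/L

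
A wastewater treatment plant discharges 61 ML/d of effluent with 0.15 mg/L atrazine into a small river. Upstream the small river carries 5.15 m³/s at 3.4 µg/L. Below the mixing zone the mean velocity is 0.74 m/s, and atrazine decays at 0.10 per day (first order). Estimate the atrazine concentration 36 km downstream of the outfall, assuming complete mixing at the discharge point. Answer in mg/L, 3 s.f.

61 ML/d = 0.706 m³/s.
3.4 µg/L = 0.0034 mg/L.
After complete mixing, C₀ = (0.706·0.15 + 5.15·0.0034) / 5.856 = 0.02107 mg/L.
Travel time t = 3.6e+04 m / 0.74 m/s = 4.865e+04 s = 0.5631 d.
C = 0.02107·exp(−0.10·0.5631) = 0.02107·0.9452 = 0.01992 mg/L.

0.0199 mg/L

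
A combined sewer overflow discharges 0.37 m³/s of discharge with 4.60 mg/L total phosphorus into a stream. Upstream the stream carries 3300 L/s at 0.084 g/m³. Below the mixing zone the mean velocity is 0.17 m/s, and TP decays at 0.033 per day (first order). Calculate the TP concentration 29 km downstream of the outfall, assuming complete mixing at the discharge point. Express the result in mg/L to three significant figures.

3300 L/s = 3.3 m³/s.
After complete mixing, C₀ = (0.37·4.6 + 3.3·0.084) / 3.67 = 0.5393 mg/L.
Travel time t = 2.9e+04 m / 0.17 m/s = 1.706e+05 s = 1.974 d.
C = 0.5393·exp(−0.033·1.974) = 0.5393·0.9369 = 0.5053 mg/L.

0.505 mg/L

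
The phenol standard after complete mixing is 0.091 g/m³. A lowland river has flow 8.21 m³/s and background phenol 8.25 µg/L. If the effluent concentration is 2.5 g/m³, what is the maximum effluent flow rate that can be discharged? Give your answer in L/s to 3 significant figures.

8.25 µg/L = 0.00825 mg/L.
Mass balance at complete mixing: C_std·(Q_w + Q_r) = Q_w·C_e + Q_r·C_b.
Rearranging, Q_w = Q_r·(C_std − C_b)/(C_e − C_std) = 8.21·(0.091 − 0.00825) / (2.5 − 0.091) = 0.282 m³/s.
= 282 L/s.

282 L/s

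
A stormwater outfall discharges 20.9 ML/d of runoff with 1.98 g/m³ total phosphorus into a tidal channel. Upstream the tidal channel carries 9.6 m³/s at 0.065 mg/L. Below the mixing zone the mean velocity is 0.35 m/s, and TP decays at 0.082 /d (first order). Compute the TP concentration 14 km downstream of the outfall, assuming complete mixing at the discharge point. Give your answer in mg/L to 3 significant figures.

0.108 mg/L

20.9 ML/d = 0.2419 m³/s.
After complete mixing, C₀ = (0.2419·1.98 + 9.6·0.065) / 9.842 = 0.1121 mg/L.
Travel time t = 1.4e+04 m / 0.35 m/s = 4e+04 s = 0.463 d.
C = 0.1121·exp(−0.082·0.463) = 0.1121·0.9627 = 0.1079 mg/L.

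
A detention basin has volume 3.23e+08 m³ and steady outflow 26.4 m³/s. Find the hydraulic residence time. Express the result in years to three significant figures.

0.388 yr

Q = 26.4 m³/s × 3.156e+07 s/yr = 8.331e+08 m³/yr.
Hydraulic residence time τ = V/Q = 3.23e+08/8.331e+08 = 0.3877 yr.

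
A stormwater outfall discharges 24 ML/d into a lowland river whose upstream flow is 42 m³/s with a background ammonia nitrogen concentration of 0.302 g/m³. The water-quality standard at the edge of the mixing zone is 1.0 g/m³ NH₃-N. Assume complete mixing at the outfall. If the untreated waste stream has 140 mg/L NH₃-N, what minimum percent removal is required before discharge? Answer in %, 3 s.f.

23.9 %

24 ML/d = 0.2778 m³/s.
Mass balance: 1·42.28 = 0.2778·Cₑ + 42·0.302.
Cₑ = (42.28 − 12.68) / 0.2778 = 106.5 mg/L.
Required removal = 1 − 106.5/140 = 23.9 %.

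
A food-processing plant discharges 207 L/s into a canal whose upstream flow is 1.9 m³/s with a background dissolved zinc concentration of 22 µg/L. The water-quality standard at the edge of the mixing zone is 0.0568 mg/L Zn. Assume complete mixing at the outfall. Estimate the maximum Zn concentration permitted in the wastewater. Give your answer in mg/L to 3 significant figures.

207 L/s = 0.207 m³/s.
22 µg/L = 0.022 mg/L.
Mass balance: 0.0568·2.107 = 0.207·Cₑ + 1.9·0.022.
Cₑ = (0.1197 − 0.0418) / 0.207 = 0.3762 mg/L.

0.376 mg/L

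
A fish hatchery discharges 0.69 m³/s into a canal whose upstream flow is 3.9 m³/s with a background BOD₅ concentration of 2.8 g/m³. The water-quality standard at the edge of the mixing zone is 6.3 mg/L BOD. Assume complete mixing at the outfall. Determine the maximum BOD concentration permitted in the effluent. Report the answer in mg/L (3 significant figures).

Mass balance: 6.3·4.59 = 0.69·Cₑ + 3.9·2.8.
Cₑ = (28.92 − 10.92) / 0.69 = 26.08 mg/L.

26.1 mg/L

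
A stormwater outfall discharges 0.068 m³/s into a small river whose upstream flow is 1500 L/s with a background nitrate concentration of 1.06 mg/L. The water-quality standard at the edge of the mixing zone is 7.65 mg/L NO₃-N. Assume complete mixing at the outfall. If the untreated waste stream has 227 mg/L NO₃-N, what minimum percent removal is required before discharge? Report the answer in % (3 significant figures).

32.6 %

1500 L/s = 1.5 m³/s.
Mass balance: 7.65·1.568 = 0.068·Cₑ + 1.5·1.06.
Cₑ = (12 − 1.59) / 0.068 = 153 mg/L.
Required removal = 1 − 153/227 = 32.59 %.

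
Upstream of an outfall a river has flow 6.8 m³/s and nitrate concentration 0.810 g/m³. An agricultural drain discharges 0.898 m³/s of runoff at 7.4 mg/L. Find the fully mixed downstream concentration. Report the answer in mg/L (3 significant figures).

1.58 mg/L

Conservation of mass across the mixing zone: C = (0.898·7.4 + 6.8·0.81) / (0.898 + 6.8) = 12.15/7.698 = 1.579 mg/L.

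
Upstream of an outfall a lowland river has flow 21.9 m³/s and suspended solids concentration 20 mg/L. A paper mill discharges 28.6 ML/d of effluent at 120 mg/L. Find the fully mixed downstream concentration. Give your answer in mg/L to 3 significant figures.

21.5 mg/L

28.6 ML/d = 0.331 m³/s.
Conservation of mass across the mixing zone: C = (0.331·120 + 21.9·20) / (0.331 + 21.9) = 477.7/22.23 = 21.49 mg/L.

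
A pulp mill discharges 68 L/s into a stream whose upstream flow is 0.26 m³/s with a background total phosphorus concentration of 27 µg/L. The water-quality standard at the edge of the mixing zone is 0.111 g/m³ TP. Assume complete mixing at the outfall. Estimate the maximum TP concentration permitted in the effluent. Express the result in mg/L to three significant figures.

68 L/s = 0.068 m³/s.
27 µg/L = 0.027 mg/L.
Mass balance: 0.111·0.328 = 0.068·Cₑ + 0.26·0.027.
Cₑ = (0.03641 − 0.00702) / 0.068 = 0.4322 mg/L.

0.432 mg/L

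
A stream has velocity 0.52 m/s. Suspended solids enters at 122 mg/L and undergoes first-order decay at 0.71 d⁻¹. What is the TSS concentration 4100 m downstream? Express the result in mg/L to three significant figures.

Travel time t = 4100 m / 0.52 m/s = 4100/0.52 = 7885 s = 0.09126 d.
First-order decay: C = 122·exp(−0.71·0.09126) = 122·0.9373 = 114.3 mg/L.

114 mg/L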